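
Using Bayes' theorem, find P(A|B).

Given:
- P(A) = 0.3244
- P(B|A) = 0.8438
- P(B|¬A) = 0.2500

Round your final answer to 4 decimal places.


Bayes' theorem: P(A|B) = P(B|A) × P(A) / P(B)

Step 1: Calculate P(B) using law of total probability
P(B) = P(B|A)P(A) + P(B|¬A)P(¬A)
     = 0.8438 × 0.3244 + 0.2500 × 0.6756
     = 0.27372872 + 0.16890000
     = 0.44262872

Step 2: Apply Bayes' theorem
P(A|B) = P(B|A) × P(A) / P(B)
       = 0.27372872 / 0.44262872
       = 0.6184


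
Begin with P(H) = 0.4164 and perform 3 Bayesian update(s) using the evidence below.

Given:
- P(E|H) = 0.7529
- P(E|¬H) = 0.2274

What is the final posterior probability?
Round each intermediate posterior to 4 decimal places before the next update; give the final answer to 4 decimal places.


Sequential Bayesian updating:

Initial prior: P(H) = 0.4164

Update 1:
  P(E) = 0.7529 × 0.4164 + 0.2274 × 0.5836 = 0.31350756 + 0.13271064 = 0.44621820
  P(H|E) = 0.31350756 / 0.44621820 = 0.7026

Update 2:
  P(E) = 0.7529 × 0.7026 + 0.2274 × 0.2974 = 0.52898754 + 0.06762876 = 0.59661630
  P(H|E) = 0.52898754 / 0.59661630 = 0.8866

Update 3:
  P(E) = 0.7529 × 0.8866 + 0.2274 × 0.1134 = 0.66752114 + 0.02578716 = 0.69330830
  P(H|E) = 0.66752114 / 0.69330830 = 0.9628

Final posterior: 0.9628


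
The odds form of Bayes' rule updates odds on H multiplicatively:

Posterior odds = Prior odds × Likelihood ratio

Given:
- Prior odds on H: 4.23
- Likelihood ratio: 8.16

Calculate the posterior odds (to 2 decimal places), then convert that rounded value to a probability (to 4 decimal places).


Step 1: Calculate posterior odds
Posterior odds = Prior odds × LR
               = 4.23 × 8.16
               = 34.52

Step 2: Convert to probability
P(H|E) = Posterior odds / (1 + Posterior odds)
       = 34.52 / (1 + 34.52)
       = 34.52 / 35.52
       = 0.9718

The evidence increased P(H) from 0.8088 to 0.9718.


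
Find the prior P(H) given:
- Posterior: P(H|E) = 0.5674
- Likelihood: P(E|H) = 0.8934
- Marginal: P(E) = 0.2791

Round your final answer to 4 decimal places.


From Bayes' theorem: P(H|E) = P(E|H) × P(H) / P(E)

Rearranging for P(H):
P(H) = P(H|E) × P(E) / P(E|H)
     = 0.5674 × 0.2791 / 0.8934
     = 0.15836134 / 0.8934
     = 0.1773


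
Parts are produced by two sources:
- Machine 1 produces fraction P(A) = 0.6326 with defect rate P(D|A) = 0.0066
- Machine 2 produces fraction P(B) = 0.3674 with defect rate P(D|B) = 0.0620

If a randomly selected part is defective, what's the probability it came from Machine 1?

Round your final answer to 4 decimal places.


Let A = from Machine 1, D = defective

Given:
- P(A) = 0.6326, P(B) = 0.3674
- P(D|A) = 0.0066, P(D|B) = 0.0620

Step 1: Find P(D)
P(D) = P(D|A)P(A) + P(D|B)P(B)
     = 0.0066 × 0.6326 + 0.0620 × 0.3674
     = 0.00417516 + 0.02277880
     = 0.02695396

Step 2: Apply Bayes' theorem
P(A|D) = P(D|A)P(A) / P(D)
       = 0.00417516 / 0.02695396
       = 0.1549


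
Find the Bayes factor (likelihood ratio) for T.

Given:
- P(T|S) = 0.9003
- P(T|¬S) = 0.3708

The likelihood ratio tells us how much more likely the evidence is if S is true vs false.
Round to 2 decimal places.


Likelihood Ratio (LR) = P(T|S) / P(T|¬S)

LR = 0.9003 / 0.3708
   = 2.43

The evidence is 2.43 times more likely if S is true than if S is false.
Because LR exceeds 1, T is evidence for S.


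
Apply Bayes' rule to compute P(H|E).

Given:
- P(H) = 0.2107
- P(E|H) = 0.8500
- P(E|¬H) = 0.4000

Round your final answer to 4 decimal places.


Bayes' theorem: P(H|E) = P(E|H) × P(H) / P(E)

Step 1: Calculate P(E) using law of total probability
P(E) = P(E|H)P(H) + P(E|¬H)P(¬H)
     = 0.8500 × 0.2107 + 0.4000 × 0.7893
     = 0.17909500 + 0.31572000
     = 0.49481500

Step 2: Apply Bayes' theorem
P(H|E) = P(E|H) × P(H) / P(E)
       = 0.17909500 / 0.49481500
       = 0.3619


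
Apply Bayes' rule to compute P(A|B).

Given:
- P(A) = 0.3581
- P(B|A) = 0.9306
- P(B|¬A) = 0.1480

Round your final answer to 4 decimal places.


Bayes' theorem: P(A|B) = P(B|A) × P(A) / P(B)

Step 1: Calculate P(B) using law of total probability
P(B) = P(B|A)P(A) + P(B|¬A)P(¬A)
     = 0.9306 × 0.3581 + 0.1480 × 0.6419
     = 0.33324786 + 0.09500120
     = 0.42824906

Step 2: Apply Bayes' theorem
P(A|B) = P(B|A) × P(A) / P(B)
       = 0.33324786 / 0.42824906
       = 0.7782


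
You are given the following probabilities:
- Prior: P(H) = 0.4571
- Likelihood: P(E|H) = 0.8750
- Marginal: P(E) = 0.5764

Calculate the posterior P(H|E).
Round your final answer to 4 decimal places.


Using Bayes' theorem:

P(H|E) = P(E|H) × P(H) / P(E)
       = 0.8750 × 0.4571 / 0.5764
       = 0.39996250 / 0.5764
       = 0.6939

The evidence strengthens our belief in H.
Prior: 0.4571 → Posterior: 0.6939


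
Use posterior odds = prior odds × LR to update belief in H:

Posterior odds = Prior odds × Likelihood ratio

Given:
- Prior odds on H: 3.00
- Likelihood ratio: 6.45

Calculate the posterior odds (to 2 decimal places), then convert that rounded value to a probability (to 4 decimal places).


Step 1: Calculate posterior odds
Posterior odds = Prior odds × LR
               = 3.00 × 6.45
               = 19.35

Step 2: Convert to probability
P(H|E) = Posterior odds / (1 + Posterior odds)
       = 19.35 / (1 + 19.35)
       = 19.35 / 20.35
       = 0.9509

The evidence increased P(H) from 0.7500 to 0.9509.


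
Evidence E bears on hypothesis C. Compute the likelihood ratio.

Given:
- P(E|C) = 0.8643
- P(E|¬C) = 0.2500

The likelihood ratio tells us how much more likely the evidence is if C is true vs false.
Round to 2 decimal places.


Likelihood Ratio (LR) = P(E|C) / P(E|¬C)

LR = 0.8643 / 0.2500
   = 3.46

The evidence is 3.46 times more likely if C is true than if C is false.
LR > 1, so observing E raises the odds in favor of C.


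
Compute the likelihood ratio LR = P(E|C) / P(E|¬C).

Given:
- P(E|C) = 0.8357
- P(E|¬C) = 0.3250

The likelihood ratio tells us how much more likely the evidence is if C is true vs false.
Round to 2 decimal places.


Likelihood Ratio (LR) = P(E|C) / P(E|¬C)

LR = 0.8357 / 0.3250
   = 2.57

The evidence is 2.57 times more likely if C is true than if C is false.
Because LR exceeds 1, E is evidence for C.


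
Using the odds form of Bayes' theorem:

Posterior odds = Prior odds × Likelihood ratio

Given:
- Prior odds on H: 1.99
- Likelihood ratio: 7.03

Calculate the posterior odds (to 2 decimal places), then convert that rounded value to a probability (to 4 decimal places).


Step 1: Calculate posterior odds
Posterior odds = Prior odds × LR
               = 1.99 × 7.03
               = 13.99

Step 2: Convert to probability
P(H|E) = Posterior odds / (1 + Posterior odds)
       = 13.99 / (1 + 13.99)
       = 13.99 / 14.99
       = 0.9333

The evidence increased P(H) from 0.6656 to 0.9333.


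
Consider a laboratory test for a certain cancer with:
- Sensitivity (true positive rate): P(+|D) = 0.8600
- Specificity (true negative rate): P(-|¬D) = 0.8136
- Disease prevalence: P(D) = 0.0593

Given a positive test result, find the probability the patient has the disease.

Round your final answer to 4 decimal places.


Let D = has disease, + = positive test

Given:
- P(D) = 0.0593 (prevalence)
- P(+|D) = 0.8600 (sensitivity)
- P(-|¬D) = 0.8136 (specificity)
- P(+|¬D) = 0.1864 (false positive rate = 1 - specificity)

Step 1: Find P(+)
P(+) = P(+|D)P(D) + P(+|¬D)P(¬D)
     = 0.8600 × 0.0593 + 0.1864 × 0.9407
     = 0.05099800 + 0.17534648
     = 0.22634448

Step 2: Apply Bayes' theorem for P(D|+)
P(D|+) = P(+|D)P(D) / P(+)
       = 0.05099800 / 0.22634448
       = 0.2253


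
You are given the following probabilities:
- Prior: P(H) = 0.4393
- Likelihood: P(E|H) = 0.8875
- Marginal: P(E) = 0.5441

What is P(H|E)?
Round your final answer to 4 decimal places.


Using Bayes' theorem:

P(H|E) = P(E|H) × P(H) / P(E)
       = 0.8875 × 0.4393 / 0.5441
       = 0.38987875 / 0.5441
       = 0.7166

The evidence strengthens our belief in H.
Prior: 0.4393 → Posterior: 0.7166


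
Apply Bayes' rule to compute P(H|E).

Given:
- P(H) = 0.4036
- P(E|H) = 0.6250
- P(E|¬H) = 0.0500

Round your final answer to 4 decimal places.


Bayes' theorem: P(H|E) = P(E|H) × P(H) / P(E)

Step 1: Calculate P(E) using law of total probability
P(E) = P(E|H)P(H) + P(E|¬H)P(¬H)
     = 0.6250 × 0.4036 + 0.0500 × 0.5964
     = 0.25225000 + 0.02982000
     = 0.28207000

Step 2: Apply Bayes' theorem
P(H|E) = P(E|H) × P(H) / P(E)
       = 0.25225000 / 0.28207000
       = 0.8943


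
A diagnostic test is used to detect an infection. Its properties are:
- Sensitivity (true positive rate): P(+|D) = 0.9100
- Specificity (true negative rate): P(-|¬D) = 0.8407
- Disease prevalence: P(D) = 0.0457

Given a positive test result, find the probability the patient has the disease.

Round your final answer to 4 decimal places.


Let D = has disease, + = positive test

Given:
- P(D) = 0.0457 (prevalence)
- P(+|D) = 0.9100 (sensitivity)
- P(-|¬D) = 0.8407 (specificity)
- P(+|¬D) = 0.1593 (false positive rate = 1 - specificity)

Step 1: Find P(+)
P(+) = P(+|D)P(D) + P(+|¬D)P(¬D)
     = 0.9100 × 0.0457 + 0.1593 × 0.9543
     = 0.04158700 + 0.15201999
     = 0.19360699

Step 2: Apply Bayes' theorem for P(D|+)
P(D|+) = P(+|D)P(D) / P(+)
       = 0.04158700 / 0.19360699
       = 0.2148


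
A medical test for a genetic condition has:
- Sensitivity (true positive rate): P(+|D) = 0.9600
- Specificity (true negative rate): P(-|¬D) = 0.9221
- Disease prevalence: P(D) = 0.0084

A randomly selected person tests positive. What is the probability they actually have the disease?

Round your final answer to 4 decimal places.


Let D = has disease, + = positive test

Given:
- P(D) = 0.0084 (prevalence)
- P(+|D) = 0.9600 (sensitivity)
- P(-|¬D) = 0.9221 (specificity)
- P(+|¬D) = 0.0779 (false positive rate = 1 - specificity)

Step 1: Find P(+)
P(+) = P(+|D)P(D) + P(+|¬D)P(¬D)
     = 0.9600 × 0.0084 + 0.0779 × 0.9916
     = 0.00806400 + 0.07724564
     = 0.08530964

Step 2: Apply Bayes' theorem for P(D|+)
P(D|+) = P(+|D)P(D) / P(+)
       = 0.00806400 / 0.08530964
       = 0.0945


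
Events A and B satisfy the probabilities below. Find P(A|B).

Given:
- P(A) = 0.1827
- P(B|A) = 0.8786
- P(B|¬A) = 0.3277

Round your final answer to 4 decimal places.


Bayes' theorem: P(A|B) = P(B|A) × P(A) / P(B)

Step 1: Calculate P(B) using law of total probability
P(B) = P(B|A)P(A) + P(B|¬A)P(¬A)
     = 0.8786 × 0.1827 + 0.3277 × 0.8173
     = 0.16052022 + 0.26782921
     = 0.42834943

Step 2: Apply Bayes' theorem
P(A|B) = P(B|A) × P(A) / P(B)
       = 0.16052022 / 0.42834943
       = 0.3747


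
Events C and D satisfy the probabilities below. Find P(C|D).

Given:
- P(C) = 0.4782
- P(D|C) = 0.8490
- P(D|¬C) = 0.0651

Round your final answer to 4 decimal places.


Bayes' theorem: P(C|D) = P(D|C) × P(C) / P(D)

Step 1: Calculate P(D) using law of total probability
P(D) = P(D|C)P(C) + P(D|¬C)P(¬C)
     = 0.8490 × 0.4782 + 0.0651 × 0.5218
     = 0.40599180 + 0.03396918
     = 0.43996098

Step 2: Apply Bayes' theorem
P(C|D) = P(D|C) × P(C) / P(D)
       = 0.40599180 / 0.43996098
       = 0.9228


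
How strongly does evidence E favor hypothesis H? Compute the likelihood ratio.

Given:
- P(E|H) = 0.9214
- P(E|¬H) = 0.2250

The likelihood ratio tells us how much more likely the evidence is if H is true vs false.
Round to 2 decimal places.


Likelihood Ratio (LR) = P(E|H) / P(E|¬H)

LR = 0.9214 / 0.2250
   = 4.10

The evidence is 4.10 times more likely if H is true than if H is false.
LR > 1, so observing E raises the odds in favor of H.


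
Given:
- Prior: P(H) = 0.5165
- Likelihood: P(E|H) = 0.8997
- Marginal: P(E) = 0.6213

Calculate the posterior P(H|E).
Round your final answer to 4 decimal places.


Using Bayes' theorem:

P(H|E) = P(E|H) × P(H) / P(E)
       = 0.8997 × 0.5165 / 0.6213
       = 0.46469505 / 0.6213
       = 0.7479

The evidence strengthens our belief in H.
Prior: 0.5165 → Posterior: 0.7479


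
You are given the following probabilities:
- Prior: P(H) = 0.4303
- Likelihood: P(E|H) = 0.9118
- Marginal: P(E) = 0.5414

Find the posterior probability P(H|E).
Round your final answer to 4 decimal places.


Using Bayes' theorem:

P(H|E) = P(E|H) × P(H) / P(E)
       = 0.9118 × 0.4303 / 0.5414
       = 0.39234754 / 0.5414
       = 0.7247

The evidence strengthens our belief in H.
Prior: 0.4303 → Posterior: 0.7247


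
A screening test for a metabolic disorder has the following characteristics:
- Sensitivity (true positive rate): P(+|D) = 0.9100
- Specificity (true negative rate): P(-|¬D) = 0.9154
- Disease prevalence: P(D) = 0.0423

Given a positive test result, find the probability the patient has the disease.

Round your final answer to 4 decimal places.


Let D = has disease, + = positive test

Given:
- P(D) = 0.0423 (prevalence)
- P(+|D) = 0.9100 (sensitivity)
- P(-|¬D) = 0.9154 (specificity)
- P(+|¬D) = 0.0846 (false positive rate = 1 - specificity)

Step 1: Find P(+)
P(+) = P(+|D)P(D) + P(+|¬D)P(¬D)
     = 0.9100 × 0.0423 + 0.0846 × 0.9577
     = 0.03849300 + 0.08102142
     = 0.11951442

Step 2: Apply Bayes' theorem for P(D|+)
P(D|+) = P(+|D)P(D) / P(+)
       = 0.03849300 / 0.11951442
       = 0.3221


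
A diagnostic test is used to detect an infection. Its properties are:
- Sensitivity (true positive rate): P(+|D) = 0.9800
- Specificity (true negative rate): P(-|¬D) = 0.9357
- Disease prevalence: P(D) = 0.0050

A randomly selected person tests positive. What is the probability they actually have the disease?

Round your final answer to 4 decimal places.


Let D = has disease, + = positive test

Given:
- P(D) = 0.0050 (prevalence)
- P(+|D) = 0.9800 (sensitivity)
- P(-|¬D) = 0.9357 (specificity)
- P(+|¬D) = 0.0643 (false positive rate = 1 - specificity)

Step 1: Find P(+)
P(+) = P(+|D)P(D) + P(+|¬D)P(¬D)
     = 0.9800 × 0.0050 + 0.0643 × 0.9950
     = 0.00490000 + 0.06397850
     = 0.06887850

Step 2: Apply Bayes' theorem for P(D|+)
P(D|+) = P(+|D)P(D) / P(+)
       = 0.00490000 / 0.06887850
       = 0.0711


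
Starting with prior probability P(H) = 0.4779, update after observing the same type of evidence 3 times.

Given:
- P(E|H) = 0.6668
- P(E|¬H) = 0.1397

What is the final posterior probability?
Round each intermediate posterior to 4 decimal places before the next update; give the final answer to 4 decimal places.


Sequential Bayesian updating:

Initial prior: P(H) = 0.4779

Update 1:
  P(E) = 0.6668 × 0.4779 + 0.1397 × 0.5221 = 0.31866372 + 0.07293737 = 0.39160109
  P(H|E) = 0.31866372 / 0.39160109 = 0.8137

Update 2:
  P(E) = 0.6668 × 0.8137 + 0.1397 × 0.1863 = 0.54257516 + 0.02602611 = 0.56860127
  P(H|E) = 0.54257516 / 0.56860127 = 0.9542

Update 3:
  P(E) = 0.6668 × 0.9542 + 0.1397 × 0.0458 = 0.63626056 + 0.00639826 = 0.64265882
  P(H|E) = 0.63626056 / 0.64265882 = 0.9900

Final posterior: 0.9900


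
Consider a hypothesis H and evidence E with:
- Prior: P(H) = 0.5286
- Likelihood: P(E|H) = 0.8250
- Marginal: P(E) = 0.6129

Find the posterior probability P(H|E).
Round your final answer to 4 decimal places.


Using Bayes' theorem:

P(H|E) = P(E|H) × P(H) / P(E)
       = 0.8250 × 0.5286 / 0.6129
       = 0.43609500 / 0.6129
       = 0.7115

The evidence strengthens our belief in H.
Prior: 0.5286 → Posterior: 0.7115


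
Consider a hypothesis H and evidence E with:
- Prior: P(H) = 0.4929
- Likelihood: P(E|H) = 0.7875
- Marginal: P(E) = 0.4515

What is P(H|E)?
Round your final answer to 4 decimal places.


Using Bayes' theorem:

P(H|E) = P(E|H) × P(H) / P(E)
       = 0.7875 × 0.4929 / 0.4515
       = 0.38815875 / 0.4515
       = 0.8597

The evidence strengthens our belief in H.
Prior: 0.4929 → Posterior: 0.8597


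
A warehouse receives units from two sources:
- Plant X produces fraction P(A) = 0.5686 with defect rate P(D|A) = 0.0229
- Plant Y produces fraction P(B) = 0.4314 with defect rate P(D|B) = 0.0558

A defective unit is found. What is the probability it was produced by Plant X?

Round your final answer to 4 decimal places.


Let A = from Plant X, D = defective

Given:
- P(A) = 0.5686, P(B) = 0.4314
- P(D|A) = 0.0229, P(D|B) = 0.0558

Step 1: Find P(D)
P(D) = P(D|A)P(A) + P(D|B)P(B)
     = 0.0229 × 0.5686 + 0.0558 × 0.4314
     = 0.01302094 + 0.02407212
     = 0.03709306

Step 2: Apply Bayes' theorem
P(A|D) = P(D|A)P(A) / P(D)
       = 0.01302094 / 0.03709306
       = 0.3510


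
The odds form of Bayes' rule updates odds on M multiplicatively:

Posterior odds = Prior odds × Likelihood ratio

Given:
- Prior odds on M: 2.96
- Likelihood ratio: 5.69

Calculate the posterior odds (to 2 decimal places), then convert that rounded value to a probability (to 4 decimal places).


Step 1: Calculate posterior odds
Posterior odds = Prior odds × LR
               = 2.96 × 5.69
               = 16.84

Step 2: Convert to probability
P(M|E) = Posterior odds / (1 + Posterior odds)
       = 16.84 / (1 + 16.84)
       = 16.84 / 17.84
       = 0.9439

The evidence increased P(M) from 0.7475 to 0.9439.


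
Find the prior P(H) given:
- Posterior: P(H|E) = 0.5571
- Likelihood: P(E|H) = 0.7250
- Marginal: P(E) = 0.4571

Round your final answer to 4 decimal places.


From Bayes' theorem: P(H|E) = P(E|H) × P(H) / P(E)

Rearranging for P(H):
P(H) = P(H|E) × P(E) / P(E|H)
     = 0.5571 × 0.4571 / 0.7250
     = 0.25465041 / 0.7250
     = 0.3512


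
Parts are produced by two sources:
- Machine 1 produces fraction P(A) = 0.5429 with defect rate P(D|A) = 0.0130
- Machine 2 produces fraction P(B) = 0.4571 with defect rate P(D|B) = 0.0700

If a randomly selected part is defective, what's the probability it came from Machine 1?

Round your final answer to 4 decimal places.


Let A = from Machine 1, D = defective

Given:
- P(A) = 0.5429, P(B) = 0.4571
- P(D|A) = 0.0130, P(D|B) = 0.0700

Step 1: Find P(D)
P(D) = P(D|A)P(A) + P(D|B)P(B)
     = 0.0130 × 0.5429 + 0.0700 × 0.4571
     = 0.00705770 + 0.03199700
     = 0.03905470

Step 2: Apply Bayes' theorem
P(A|D) = P(D|A)P(A) / P(D)
       = 0.00705770 / 0.03905470
       = 0.1807


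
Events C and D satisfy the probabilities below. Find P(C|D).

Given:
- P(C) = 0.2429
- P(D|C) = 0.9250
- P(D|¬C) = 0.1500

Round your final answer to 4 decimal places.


Bayes' theorem: P(C|D) = P(D|C) × P(C) / P(D)

Step 1: Calculate P(D) using law of total probability
P(D) = P(D|C)P(C) + P(D|¬C)P(¬C)
     = 0.9250 × 0.2429 + 0.1500 × 0.7571
     = 0.22468250 + 0.11356500
     = 0.33824750

Step 2: Apply Bayes' theorem
P(C|D) = P(D|C) × P(C) / P(D)
       = 0.22468250 / 0.33824750
       = 0.6643


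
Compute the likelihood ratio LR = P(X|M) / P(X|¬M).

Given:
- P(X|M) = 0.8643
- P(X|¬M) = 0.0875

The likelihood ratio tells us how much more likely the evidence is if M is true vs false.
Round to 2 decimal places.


Likelihood Ratio (LR) = P(X|M) / P(X|¬M)

LR = 0.8643 / 0.0875
   = 9.88

The evidence is 9.88 times more likely if M is true than if M is false.
Since LR > 1, the evidence supports M over ¬M.


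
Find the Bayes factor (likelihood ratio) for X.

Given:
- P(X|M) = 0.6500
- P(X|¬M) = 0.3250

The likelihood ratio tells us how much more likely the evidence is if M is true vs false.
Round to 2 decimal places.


Likelihood Ratio (LR) = P(X|M) / P(X|¬M)

LR = 0.6500 / 0.3250
   = 2.00

The evidence is 2.00 times more likely if M is true than if M is false.
Since LR > 1, the evidence supports M over ¬M.


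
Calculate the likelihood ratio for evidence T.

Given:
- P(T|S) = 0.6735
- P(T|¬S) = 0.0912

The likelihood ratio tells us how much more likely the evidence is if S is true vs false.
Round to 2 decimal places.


Likelihood Ratio (LR) = P(T|S) / P(T|¬S)

LR = 0.6735 / 0.0912
   = 7.38

The evidence is 7.38 times more likely if S is true than if S is false.
Because LR exceeds 1, T is evidence for S.


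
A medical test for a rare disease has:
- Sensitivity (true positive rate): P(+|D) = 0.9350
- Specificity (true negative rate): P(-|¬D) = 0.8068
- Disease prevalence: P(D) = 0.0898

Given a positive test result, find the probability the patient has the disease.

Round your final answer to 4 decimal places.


Let D = has disease, + = positive test

Given:
- P(D) = 0.0898 (prevalence)
- P(+|D) = 0.9350 (sensitivity)
- P(-|¬D) = 0.8068 (specificity)
- P(+|¬D) = 0.1932 (false positive rate = 1 - specificity)

Step 1: Find P(+)
P(+) = P(+|D)P(D) + P(+|¬D)P(¬D)
     = 0.9350 × 0.0898 + 0.1932 × 0.9102
     = 0.08396300 + 0.17585064
     = 0.25981364

Step 2: Apply Bayes' theorem for P(D|+)
P(D|+) = P(+|D)P(D) / P(+)
       = 0.08396300 / 0.25981364
       = 0.3232


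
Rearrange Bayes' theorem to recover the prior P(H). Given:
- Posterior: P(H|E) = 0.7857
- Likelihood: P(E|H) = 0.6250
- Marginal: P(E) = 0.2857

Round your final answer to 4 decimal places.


From Bayes' theorem: P(H|E) = P(E|H) × P(H) / P(E)

Rearranging for P(H):
P(H) = P(H|E) × P(E) / P(E|H)
     = 0.7857 × 0.2857 / 0.6250
     = 0.22447449 / 0.6250
     = 0.3592


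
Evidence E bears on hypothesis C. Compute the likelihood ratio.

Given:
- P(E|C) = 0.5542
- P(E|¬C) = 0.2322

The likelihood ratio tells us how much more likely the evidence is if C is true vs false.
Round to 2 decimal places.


Likelihood Ratio (LR) = P(E|C) / P(E|¬C)

LR = 0.5542 / 0.2322
   = 2.39

The evidence is 2.39 times more likely if C is true than if C is false.
LR > 1, so observing E raises the odds in favor of C.


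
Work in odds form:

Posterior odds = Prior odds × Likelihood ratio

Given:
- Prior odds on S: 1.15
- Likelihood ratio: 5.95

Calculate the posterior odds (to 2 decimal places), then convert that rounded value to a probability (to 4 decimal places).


Step 1: Calculate posterior odds
Posterior odds = Prior odds × LR
               = 1.15 × 5.95
               = 6.84

Step 2: Convert to probability
P(S|E) = Posterior odds / (1 + Posterior odds)
       = 6.84 / (1 + 6.84)
       = 6.84 / 7.84
       = 0.8724

The evidence increased P(S) from 0.5349 to 0.8724.


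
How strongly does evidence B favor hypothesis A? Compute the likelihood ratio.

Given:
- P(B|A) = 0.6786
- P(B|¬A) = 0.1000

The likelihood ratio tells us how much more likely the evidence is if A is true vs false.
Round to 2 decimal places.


Likelihood Ratio (LR) = P(B|A) / P(B|¬A)

LR = 0.6786 / 0.1000
   = 6.79

The evidence is 6.79 times more likely if A is true than if A is false.
LR > 1, so observing B raises the odds in favor of A.


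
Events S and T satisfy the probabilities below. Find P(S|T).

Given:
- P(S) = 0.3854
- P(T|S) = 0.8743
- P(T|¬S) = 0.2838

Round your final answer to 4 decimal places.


Bayes' theorem: P(S|T) = P(T|S) × P(S) / P(T)

Step 1: Calculate P(T) using law of total probability
P(T) = P(T|S)P(S) + P(T|¬S)P(¬S)
     = 0.8743 × 0.3854 + 0.2838 × 0.6146
     = 0.33695522 + 0.17442348
     = 0.51137870

Step 2: Apply Bayes' theorem
P(S|T) = P(T|S) × P(S) / P(T)
       = 0.33695522 / 0.51137870
       = 0.6589


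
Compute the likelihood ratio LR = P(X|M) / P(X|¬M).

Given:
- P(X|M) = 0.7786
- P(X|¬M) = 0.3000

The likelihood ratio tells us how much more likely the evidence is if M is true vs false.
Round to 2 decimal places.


Likelihood Ratio (LR) = P(X|M) / P(X|¬M)

LR = 0.7786 / 0.3000
   = 2.60

The evidence is 2.60 times more likely if M is true than if M is false.
Since LR > 1, the evidence supports M over ¬M.


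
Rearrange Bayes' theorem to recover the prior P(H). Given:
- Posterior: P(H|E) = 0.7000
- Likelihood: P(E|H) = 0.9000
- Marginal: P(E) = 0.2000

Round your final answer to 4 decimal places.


From Bayes' theorem: P(H|E) = P(E|H) × P(H) / P(E)

Rearranging for P(H):
P(H) = P(H|E) × P(E) / P(E|H)
     = 0.7000 × 0.2000 / 0.9000
     = 0.14000000 / 0.9000
     = 0.1556


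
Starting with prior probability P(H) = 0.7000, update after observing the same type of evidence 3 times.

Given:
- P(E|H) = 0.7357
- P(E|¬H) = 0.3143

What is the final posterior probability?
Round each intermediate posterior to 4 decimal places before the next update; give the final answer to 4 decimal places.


Sequential Bayesian updating:

Initial prior: P(H) = 0.7000

Update 1:
  P(E) = 0.7357 × 0.7000 + 0.3143 × 0.3000 = 0.51499000 + 0.09429000 = 0.60928000
  P(H|E) = 0.51499000 / 0.60928000 = 0.8452

Update 2:
  P(E) = 0.7357 × 0.8452 + 0.3143 × 0.1548 = 0.62181364 + 0.04865364 = 0.67046728
  P(H|E) = 0.62181364 / 0.67046728 = 0.9274

Update 3:
  P(E) = 0.7357 × 0.9274 + 0.3143 × 0.0726 = 0.68228818 + 0.02281818 = 0.70510636
  P(H|E) = 0.68228818 / 0.70510636 = 0.9676

Final posterior: 0.9676


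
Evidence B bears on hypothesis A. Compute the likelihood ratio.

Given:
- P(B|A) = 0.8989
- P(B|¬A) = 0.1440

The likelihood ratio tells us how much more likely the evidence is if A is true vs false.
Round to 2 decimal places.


Likelihood Ratio (LR) = P(B|A) / P(B|¬A)

LR = 0.8989 / 0.1440
   = 6.24

The evidence is 6.24 times more likely if A is true than if A is false.
LR > 1, so observing B raises the odds in favor of A.


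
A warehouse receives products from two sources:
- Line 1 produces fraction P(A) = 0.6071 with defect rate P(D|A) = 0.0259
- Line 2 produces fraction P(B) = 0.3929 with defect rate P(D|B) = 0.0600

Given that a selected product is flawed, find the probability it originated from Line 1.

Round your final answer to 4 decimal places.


Let A = from Line 1, D = flawed

Given:
- P(A) = 0.6071, P(B) = 0.3929
- P(D|A) = 0.0259, P(D|B) = 0.0600

Step 1: Find P(D)
P(D) = P(D|A)P(A) + P(D|B)P(B)
     = 0.0259 × 0.6071 + 0.0600 × 0.3929
     = 0.01572389 + 0.02357400
     = 0.03929789

Step 2: Apply Bayes' theorem
P(A|D) = P(D|A)P(A) / P(D)
       = 0.01572389 / 0.03929789
       = 0.4001


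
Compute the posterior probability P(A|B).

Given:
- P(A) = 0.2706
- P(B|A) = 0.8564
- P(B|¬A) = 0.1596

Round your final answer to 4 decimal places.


Bayes' theorem: P(A|B) = P(B|A) × P(A) / P(B)

Step 1: Calculate P(B) using law of total probability
P(B) = P(B|A)P(A) + P(B|¬A)P(¬A)
     = 0.8564 × 0.2706 + 0.1596 × 0.7294
     = 0.23174184 + 0.11641224
     = 0.34815408

Step 2: Apply Bayes' theorem
P(A|B) = P(B|A) × P(A) / P(B)
       = 0.23174184 / 0.34815408
       = 0.6656


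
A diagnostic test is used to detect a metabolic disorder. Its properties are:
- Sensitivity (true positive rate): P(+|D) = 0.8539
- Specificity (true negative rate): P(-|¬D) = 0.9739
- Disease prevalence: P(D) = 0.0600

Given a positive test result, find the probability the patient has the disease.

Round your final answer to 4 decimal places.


Let D = has disease, + = positive test

Given:
- P(D) = 0.0600 (prevalence)
- P(+|D) = 0.8539 (sensitivity)
- P(-|¬D) = 0.9739 (specificity)
- P(+|¬D) = 0.0261 (false positive rate = 1 - specificity)

Step 1: Find P(+)
P(+) = P(+|D)P(D) + P(+|¬D)P(¬D)
     = 0.8539 × 0.0600 + 0.0261 × 0.9400
     = 0.05123400 + 0.02453400
     = 0.07576800

Step 2: Apply Bayes' theorem for P(D|+)
P(D|+) = P(+|D)P(D) / P(+)
       = 0.05123400 / 0.07576800
       = 0.6762


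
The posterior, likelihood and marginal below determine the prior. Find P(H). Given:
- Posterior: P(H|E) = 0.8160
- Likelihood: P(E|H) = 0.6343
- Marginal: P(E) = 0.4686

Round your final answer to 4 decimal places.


From Bayes' theorem: P(H|E) = P(E|H) × P(H) / P(E)

Rearranging for P(H):
P(H) = P(H|E) × P(E) / P(E|H)
     = 0.8160 × 0.4686 / 0.6343
     = 0.38237760 / 0.6343
     = 0.6028


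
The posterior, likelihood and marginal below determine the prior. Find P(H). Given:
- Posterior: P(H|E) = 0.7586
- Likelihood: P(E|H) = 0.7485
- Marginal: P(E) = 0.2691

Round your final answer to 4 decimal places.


From Bayes' theorem: P(H|E) = P(E|H) × P(H) / P(E)

Rearranging for P(H):
P(H) = P(H|E) × P(E) / P(E|H)
     = 0.7586 × 0.2691 / 0.7485
     = 0.20413926 / 0.7485
     = 0.2727


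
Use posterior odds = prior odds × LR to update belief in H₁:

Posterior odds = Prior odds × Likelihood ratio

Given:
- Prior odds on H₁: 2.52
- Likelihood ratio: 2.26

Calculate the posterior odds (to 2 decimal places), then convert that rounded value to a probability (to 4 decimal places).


Step 1: Calculate posterior odds
Posterior odds = Prior odds × LR
               = 2.52 × 2.26
               = 5.70

Step 2: Convert to probability
P(H₁|E) = Posterior odds / (1 + Posterior odds)
       = 5.70 / (1 + 5.70)
       = 5.70 / 6.70
       = 0.8507

The evidence increased P(H₁) from 0.7159 to 0.8507.


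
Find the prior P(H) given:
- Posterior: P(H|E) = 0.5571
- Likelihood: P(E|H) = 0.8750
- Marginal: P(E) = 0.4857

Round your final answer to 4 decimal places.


From Bayes' theorem: P(H|E) = P(E|H) × P(H) / P(E)

Rearranging for P(H):
P(H) = P(H|E) × P(E) / P(E|H)
     = 0.5571 × 0.4857 / 0.8750
     = 0.27058347 / 0.8750
     = 0.3092


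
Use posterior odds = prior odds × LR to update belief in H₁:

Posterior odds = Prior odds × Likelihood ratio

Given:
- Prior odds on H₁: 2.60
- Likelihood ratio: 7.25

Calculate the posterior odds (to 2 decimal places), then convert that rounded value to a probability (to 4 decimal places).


Step 1: Calculate posterior odds
Posterior odds = Prior odds × LR
               = 2.60 × 7.25
               = 18.85

Step 2: Convert to probability
P(H₁|E) = Posterior odds / (1 + Posterior odds)
       = 18.85 / (1 + 18.85)
       = 18.85 / 19.85
       = 0.9496

The evidence increased P(H₁) from 0.7222 to 0.9496.


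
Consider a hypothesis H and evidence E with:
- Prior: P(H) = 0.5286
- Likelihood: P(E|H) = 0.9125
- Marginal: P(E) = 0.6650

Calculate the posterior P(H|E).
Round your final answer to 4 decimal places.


Using Bayes' theorem:

P(H|E) = P(E|H) × P(H) / P(E)
       = 0.9125 × 0.5286 / 0.6650
       = 0.48234750 / 0.6650
       = 0.7253

The evidence strengthens our belief in H.
Prior: 0.5286 → Posterior: 0.7253


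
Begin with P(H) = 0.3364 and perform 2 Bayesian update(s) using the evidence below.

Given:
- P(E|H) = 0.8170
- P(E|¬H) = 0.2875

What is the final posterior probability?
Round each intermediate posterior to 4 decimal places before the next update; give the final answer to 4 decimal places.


Sequential Bayesian updating:

Initial prior: P(H) = 0.3364

Update 1:
  P(E) = 0.8170 × 0.3364 + 0.2875 × 0.6636 = 0.27483880 + 0.19078500 = 0.46562380
  P(H|E) = 0.27483880 / 0.46562380 = 0.5903

Update 2:
  P(E) = 0.8170 × 0.5903 + 0.2875 × 0.4097 = 0.48227510 + 0.11778875 = 0.60006385
  P(H|E) = 0.48227510 / 0.60006385 = 0.8037

Final posterior: 0.8037


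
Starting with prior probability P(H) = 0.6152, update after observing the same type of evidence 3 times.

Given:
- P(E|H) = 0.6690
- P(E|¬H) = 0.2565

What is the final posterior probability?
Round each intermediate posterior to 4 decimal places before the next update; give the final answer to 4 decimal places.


Sequential Bayesian updating:

Initial prior: P(H) = 0.6152

Update 1:
  P(E) = 0.6690 × 0.6152 + 0.2565 × 0.3848 = 0.41156880 + 0.09870120 = 0.51027000
  P(H|E) = 0.41156880 / 0.51027000 = 0.8066

Update 2:
  P(E) = 0.6690 × 0.8066 + 0.2565 × 0.1934 = 0.53961540 + 0.04960710 = 0.58922250
  P(H|E) = 0.53961540 / 0.58922250 = 0.9158

Update 3:
  P(E) = 0.6690 × 0.9158 + 0.2565 × 0.0842 = 0.61267020 + 0.02159730 = 0.63426750
  P(H|E) = 0.61267020 / 0.63426750 = 0.9659

Final posterior: 0.9659


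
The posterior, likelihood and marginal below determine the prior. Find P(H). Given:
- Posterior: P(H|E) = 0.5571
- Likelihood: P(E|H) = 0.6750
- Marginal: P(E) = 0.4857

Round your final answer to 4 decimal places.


From Bayes' theorem: P(H|E) = P(E|H) × P(H) / P(E)

Rearranging for P(H):
P(H) = P(H|E) × P(E) / P(E|H)
     = 0.5571 × 0.4857 / 0.6750
     = 0.27058347 / 0.6750
     = 0.4009


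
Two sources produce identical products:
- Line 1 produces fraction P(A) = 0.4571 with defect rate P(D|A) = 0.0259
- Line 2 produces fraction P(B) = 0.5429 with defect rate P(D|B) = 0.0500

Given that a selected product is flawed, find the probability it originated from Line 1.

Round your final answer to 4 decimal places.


Let A = from Line 1, D = flawed

Given:
- P(A) = 0.4571, P(B) = 0.5429
- P(D|A) = 0.0259, P(D|B) = 0.0500

Step 1: Find P(D)
P(D) = P(D|A)P(A) + P(D|B)P(B)
     = 0.0259 × 0.4571 + 0.0500 × 0.5429
     = 0.01183889 + 0.02714500
     = 0.03898389

Step 2: Apply Bayes' theorem
P(A|D) = P(D|A)P(A) / P(D)
       = 0.01183889 / 0.03898389
       = 0.3037


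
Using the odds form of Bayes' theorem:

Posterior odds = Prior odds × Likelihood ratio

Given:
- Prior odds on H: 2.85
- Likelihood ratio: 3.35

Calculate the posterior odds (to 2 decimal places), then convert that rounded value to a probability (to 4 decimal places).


Step 1: Calculate posterior odds
Posterior odds = Prior odds × LR
               = 2.85 × 3.35
               = 9.55

Step 2: Convert to probability
P(H|E) = Posterior odds / (1 + Posterior odds)
       = 9.55 / (1 + 9.55)
       = 9.55 / 10.55
       = 0.9052

The evidence increased P(H) from 0.7403 to 0.9052.


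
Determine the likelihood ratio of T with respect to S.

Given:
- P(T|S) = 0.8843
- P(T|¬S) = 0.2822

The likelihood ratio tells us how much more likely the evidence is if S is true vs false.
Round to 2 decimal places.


Likelihood Ratio (LR) = P(T|S) / P(T|¬S)

LR = 0.8843 / 0.2822
   = 3.13

The evidence is 3.13 times more likely if S is true than if S is false.
Since LR > 1, the evidence supports S over ¬S.


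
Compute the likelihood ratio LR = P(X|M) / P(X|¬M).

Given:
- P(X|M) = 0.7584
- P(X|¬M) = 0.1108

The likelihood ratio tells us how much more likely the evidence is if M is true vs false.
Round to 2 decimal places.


Likelihood Ratio (LR) = P(X|M) / P(X|¬M)

LR = 0.7584 / 0.1108
   = 6.84

The evidence is 6.84 times more likely if M is true than if M is false.
Because LR exceeds 1, X is evidence for M.


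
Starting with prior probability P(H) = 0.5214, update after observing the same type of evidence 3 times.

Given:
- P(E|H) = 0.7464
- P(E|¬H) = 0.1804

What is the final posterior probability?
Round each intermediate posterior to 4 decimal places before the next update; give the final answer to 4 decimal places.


Sequential Bayesian updating:

Initial prior: P(H) = 0.5214

Update 1:
  P(E) = 0.7464 × 0.5214 + 0.1804 × 0.4786 = 0.38917296 + 0.08633944 = 0.47551240
  P(H|E) = 0.38917296 / 0.47551240 = 0.8184

Update 2:
  P(E) = 0.7464 × 0.8184 + 0.1804 × 0.1816 = 0.61085376 + 0.03276064 = 0.64361440
  P(H|E) = 0.61085376 / 0.64361440 = 0.9491

Update 3:
  P(E) = 0.7464 × 0.9491 + 0.1804 × 0.0509 = 0.70840824 + 0.00918236 = 0.71759060
  P(H|E) = 0.70840824 / 0.71759060 = 0.9872

Final posterior: 0.9872


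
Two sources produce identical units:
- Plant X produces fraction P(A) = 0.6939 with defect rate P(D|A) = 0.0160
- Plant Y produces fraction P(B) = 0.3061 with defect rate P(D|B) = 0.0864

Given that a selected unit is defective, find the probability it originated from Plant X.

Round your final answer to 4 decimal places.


Let A = from Plant X, D = defective

Given:
- P(A) = 0.6939, P(B) = 0.3061
- P(D|A) = 0.0160, P(D|B) = 0.0864

Step 1: Find P(D)
P(D) = P(D|A)P(A) + P(D|B)P(B)
     = 0.0160 × 0.6939 + 0.0864 × 0.3061
     = 0.01110240 + 0.02644704
     = 0.03754944

Step 2: Apply Bayes' theorem
P(A|D) = P(D|A)P(A) / P(D)
       = 0.01110240 / 0.03754944
       = 0.2957


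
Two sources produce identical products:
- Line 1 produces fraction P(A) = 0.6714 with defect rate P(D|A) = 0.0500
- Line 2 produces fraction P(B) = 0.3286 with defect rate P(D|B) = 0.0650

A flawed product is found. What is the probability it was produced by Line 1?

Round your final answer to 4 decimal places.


Let A = from Line 1, D = flawed

Given:
- P(A) = 0.6714, P(B) = 0.3286
- P(D|A) = 0.0500, P(D|B) = 0.0650

Step 1: Find P(D)
P(D) = P(D|A)P(A) + P(D|B)P(B)
     = 0.0500 × 0.6714 + 0.0650 × 0.3286
     = 0.03357000 + 0.02135900
     = 0.05492900

Step 2: Apply Bayes' theorem
P(A|D) = P(D|A)P(A) / P(D)
       = 0.03357000 / 0.05492900
       = 0.6112


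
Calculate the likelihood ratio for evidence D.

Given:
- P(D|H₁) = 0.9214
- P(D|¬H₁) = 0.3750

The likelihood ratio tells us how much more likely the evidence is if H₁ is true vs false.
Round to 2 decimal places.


Likelihood Ratio (LR) = P(D|H₁) / P(D|¬H₁)

LR = 0.9214 / 0.3750
   = 2.46

The evidence is 2.46 times more likely if H₁ is true than if H₁ is false.
Since LR > 1, the evidence supports H₁ over ¬H₁.


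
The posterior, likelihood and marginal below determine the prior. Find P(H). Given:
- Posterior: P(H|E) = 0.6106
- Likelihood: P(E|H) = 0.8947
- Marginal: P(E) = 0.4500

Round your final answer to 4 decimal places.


From Bayes' theorem: P(H|E) = P(E|H) × P(H) / P(E)

Rearranging for P(H):
P(H) = P(H|E) × P(E) / P(E|H)
     = 0.6106 × 0.4500 / 0.8947
     = 0.27477000 / 0.8947
     = 0.3071


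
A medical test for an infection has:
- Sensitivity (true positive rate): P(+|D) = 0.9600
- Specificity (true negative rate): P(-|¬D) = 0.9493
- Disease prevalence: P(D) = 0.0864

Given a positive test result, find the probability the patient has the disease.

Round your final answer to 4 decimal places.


Let D = has disease, + = positive test

Given:
- P(D) = 0.0864 (prevalence)
- P(+|D) = 0.9600 (sensitivity)
- P(-|¬D) = 0.9493 (specificity)
- P(+|¬D) = 0.0507 (false positive rate = 1 - specificity)

Step 1: Find P(+)
P(+) = P(+|D)P(D) + P(+|¬D)P(¬D)
     = 0.9600 × 0.0864 + 0.0507 × 0.9136
     = 0.08294400 + 0.04631952
     = 0.12926352

Step 2: Apply Bayes' theorem for P(D|+)
P(D|+) = P(+|D)P(D) / P(+)
       = 0.08294400 / 0.12926352
       = 0.6417


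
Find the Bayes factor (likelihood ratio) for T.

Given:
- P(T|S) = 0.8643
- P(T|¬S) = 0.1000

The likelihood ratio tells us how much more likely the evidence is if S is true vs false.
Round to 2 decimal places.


Likelihood Ratio (LR) = P(T|S) / P(T|¬S)

LR = 0.8643 / 0.1000
   = 8.64

The evidence is 8.64 times more likely if S is true than if S is false.
Because LR exceeds 1, T is evidence for S.


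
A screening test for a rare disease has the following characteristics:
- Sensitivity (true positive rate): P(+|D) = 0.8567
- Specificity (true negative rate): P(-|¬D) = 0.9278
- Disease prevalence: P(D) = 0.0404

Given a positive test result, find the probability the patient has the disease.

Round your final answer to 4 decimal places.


Let D = has disease, + = positive test

Given:
- P(D) = 0.0404 (prevalence)
- P(+|D) = 0.8567 (sensitivity)
- P(-|¬D) = 0.9278 (specificity)
- P(+|¬D) = 0.0722 (false positive rate = 1 - specificity)

Step 1: Find P(+)
P(+) = P(+|D)P(D) + P(+|¬D)P(¬D)
     = 0.8567 × 0.0404 + 0.0722 × 0.9596
     = 0.03461068 + 0.06928312
     = 0.10389380

Step 2: Apply Bayes' theorem for P(D|+)
P(D|+) = P(+|D)P(D) / P(+)
       = 0.03461068 / 0.10389380
       = 0.3331


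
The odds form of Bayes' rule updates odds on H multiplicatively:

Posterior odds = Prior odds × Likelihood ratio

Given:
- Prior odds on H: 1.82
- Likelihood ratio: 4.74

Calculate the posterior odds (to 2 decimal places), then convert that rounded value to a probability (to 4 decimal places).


Step 1: Calculate posterior odds
Posterior odds = Prior odds × LR
               = 1.82 × 4.74
               = 8.63

Step 2: Convert to probability
P(H|E) = Posterior odds / (1 + Posterior odds)
       = 8.63 / (1 + 8.63)
       = 8.63 / 9.63
       = 0.8962

The evidence increased P(H) from 0.6454 to 0.8962.


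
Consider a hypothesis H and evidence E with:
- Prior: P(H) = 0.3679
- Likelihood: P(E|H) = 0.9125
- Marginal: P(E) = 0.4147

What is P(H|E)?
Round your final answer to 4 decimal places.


Using Bayes' theorem:

P(H|E) = P(E|H) × P(H) / P(E)
       = 0.9125 × 0.3679 / 0.4147
       = 0.33570875 / 0.4147
       = 0.8095

The evidence strengthens our belief in H.
Prior: 0.3679 → Posterior: 0.8095


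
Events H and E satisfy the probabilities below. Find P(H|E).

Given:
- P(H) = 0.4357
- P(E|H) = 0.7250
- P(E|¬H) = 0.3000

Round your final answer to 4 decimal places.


Bayes' theorem: P(H|E) = P(E|H) × P(H) / P(E)

Step 1: Calculate P(E) using law of total probability
P(E) = P(E|H)P(H) + P(E|¬H)P(¬H)
     = 0.7250 × 0.4357 + 0.3000 × 0.5643
     = 0.31588250 + 0.16929000
     = 0.48517250

Step 2: Apply Bayes' theorem
P(H|E) = P(E|H) × P(H) / P(E)
       = 0.31588250 / 0.48517250
       = 0.6511
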